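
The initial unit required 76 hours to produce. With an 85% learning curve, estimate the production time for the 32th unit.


Formula: T_n = T_1 * (learning_rate)^(log2(n)) where learning_rate = rate/100
Doublings = log2(32) = 5
T_n = 76 * 0.85^5
T_n = 76 * 0.4437 = 33.7 hours

33.7 hours


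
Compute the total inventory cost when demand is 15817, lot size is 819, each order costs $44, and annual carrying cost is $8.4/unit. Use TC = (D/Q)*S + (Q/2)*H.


TC = 15817/819 * 44 + 819/2 * 8.4

$4289.55


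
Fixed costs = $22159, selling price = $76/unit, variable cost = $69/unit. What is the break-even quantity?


Formula: BEQ = Fixed Costs / (Price - Variable Cost)
Contribution margin = $76 - $69 = $7/unit
BEQ = ceil($22159 / $7/unit) = ceil(3165.57) = 3166 units

3166 units


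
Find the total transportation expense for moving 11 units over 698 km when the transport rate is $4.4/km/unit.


TC = dist * cost * units = 698 * 4.4 * 11 = $33783.20

$33783.20


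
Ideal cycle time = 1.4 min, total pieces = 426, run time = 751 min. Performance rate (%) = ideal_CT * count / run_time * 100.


Formula: Performance = (Ideal CT * Total Count) / Run Time * 100
Ideal output time = 1.4 * 426 = 596.4 min
Performance = 596.4 / 751 * 100 = 79.4%

79.4%


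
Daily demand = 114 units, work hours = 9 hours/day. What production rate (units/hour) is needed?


Formula: Production Rate = Daily Demand / Available Hours
Rate = 114 units/day / 9 hours/day
Rate = 12.7 units/hour

12.7 units/hour


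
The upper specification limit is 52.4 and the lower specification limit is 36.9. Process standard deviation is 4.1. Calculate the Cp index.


Cp = (52.4 - 36.9) / (6 * 4.1)

0.63


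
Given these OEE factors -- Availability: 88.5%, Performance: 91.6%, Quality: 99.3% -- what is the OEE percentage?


Formula: OEE = Availability * Performance * Quality / 10000
A * P = 88.5% * 91.6% / 100 = 81.07%
OEE = 81.07% * 99.3% / 100 = 80.5%

80.5%


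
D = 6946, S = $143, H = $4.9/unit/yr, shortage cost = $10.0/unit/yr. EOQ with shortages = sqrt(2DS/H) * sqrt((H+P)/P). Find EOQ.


Formula: EOQ* = sqrt(2DS/H) * sqrt((H+P)/P)
Base EOQ = sqrt(2*6946*143/4.9) = 636.73 units
Correction = sqrt((4.9+10.0)/10.0) = 1.22066
EOQ* = 636.73 * 1.22066 = 777.2 units

777.2 units


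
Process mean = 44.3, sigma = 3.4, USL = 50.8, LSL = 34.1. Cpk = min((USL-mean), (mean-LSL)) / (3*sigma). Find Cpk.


Cpu = (50.8 - 44.3) / (3 * 3.4) = 0.64
Cpl = (44.3 - 34.1) / (3 * 3.4) = 1.0
Cpk = min(0.64, 1.0) = 0.64

0.64


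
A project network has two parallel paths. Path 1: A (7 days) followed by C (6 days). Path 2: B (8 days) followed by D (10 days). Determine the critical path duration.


Path 1 = 7 + 6 = 13 days
Path 2 = 8 + 10 = 18 days
Duration = max(13, 18) = 18 days

18 days


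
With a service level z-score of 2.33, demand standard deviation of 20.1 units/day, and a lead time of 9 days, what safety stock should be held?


Formula: SS = z * sigma_d * sqrt(LT)
sqrt(LT) = sqrt(9) = 3.0
SS = 2.33 * 20.1 * 3.0
SS = 140.5 units

140.5 units


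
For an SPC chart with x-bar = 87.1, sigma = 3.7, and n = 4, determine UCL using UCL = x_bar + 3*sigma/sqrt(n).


UCL = 87.1 + 3 * 3.7 / sqrt(4)

92.65


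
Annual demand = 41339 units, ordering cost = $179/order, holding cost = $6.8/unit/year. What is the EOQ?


Formula: EOQ = sqrt(2 * D * S / H)
Numerator: 2 * 41339 * 179 = 14799362
2DS/H = 14799362 / 6.8 = 2176376.8
EOQ = sqrt(2176376.8) = 1475.3 units

1475.3 units


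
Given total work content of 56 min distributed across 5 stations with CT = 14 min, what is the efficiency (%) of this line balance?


Formula: Efficiency = Sum of Task Times / (N_stations * CT) * 100
Total station capacity = 5 stations * 14 min = 70 min
Efficiency = 56 / 70 * 100 = 80.0%

80.0%


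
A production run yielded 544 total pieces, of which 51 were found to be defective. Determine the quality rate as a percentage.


Formula: Quality Rate = Good Pieces / Total Pieces * 100
Good pieces = 544 - 51 = 493
QR = 493 / 544 * 100 = 90.6%

90.6%


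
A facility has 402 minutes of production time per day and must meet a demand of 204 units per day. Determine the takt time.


Formula: Takt Time = Available Production Time / Customer Demand
Takt = 402 min/day / 204 units/day
Takt = 1.97 min/unit

1.97 min/unit


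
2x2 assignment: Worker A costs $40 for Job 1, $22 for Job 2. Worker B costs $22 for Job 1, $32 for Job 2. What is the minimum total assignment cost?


Option 1: A->1 + B->2 = $40 + $32 = $72
Option 2: A->2 + B->1 = $22 + $22 = $44
Min cost = min($72, $44) = $44

$44


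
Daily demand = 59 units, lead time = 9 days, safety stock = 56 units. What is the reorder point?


Formula: ROP = (Daily Demand * Lead Time) + Safety Stock
Demand during lead time = 59 * 9 = 531 units
ROP = 531 + 56 = 587 units

587 units


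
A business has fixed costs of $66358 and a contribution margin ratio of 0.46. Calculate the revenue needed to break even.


Formula: BER = Fixed Costs / Contribution Margin Ratio
BER = $66358 / 0.46
BER = $144256.52 (to the nearest cent)

$144256.52


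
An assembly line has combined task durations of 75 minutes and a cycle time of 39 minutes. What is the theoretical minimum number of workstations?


Formula: N_min = ceil(Sum of Task Times / Cycle Time)
N_min = ceil(75 min / 39 min) = ceil(1.9231)
N_min = 2 stations

2


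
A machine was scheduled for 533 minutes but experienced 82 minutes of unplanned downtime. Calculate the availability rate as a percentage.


Formula: Availability = (Planned Time - Downtime) / Planned Time * 100
Uptime = 533 - 82 = 451 min
Availability = 451 / 533 * 100 = 84.6%

84.6%


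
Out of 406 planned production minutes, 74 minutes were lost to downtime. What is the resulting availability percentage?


Formula: Availability = (Planned Time - Downtime) / Planned Time * 100
Uptime = 406 - 74 = 332 min
Availability = 332 / 406 * 100 = 81.8%

81.8%


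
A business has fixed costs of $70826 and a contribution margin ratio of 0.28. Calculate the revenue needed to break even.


Formula: BER = Fixed Costs / Contribution Margin Ratio
BER = $70826 / 0.28
BER = $252950.00 (to the nearest cent)

$252950.00


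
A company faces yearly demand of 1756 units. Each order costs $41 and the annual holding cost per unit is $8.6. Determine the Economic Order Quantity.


Formula: EOQ = sqrt(2 * D * S / H)
Numerator: 2 * 1756 * 41 = 143992
2DS/H = 143992 / 8.6 = 16743.3
EOQ = sqrt(16743.3) = 129.4 units

129.4 units


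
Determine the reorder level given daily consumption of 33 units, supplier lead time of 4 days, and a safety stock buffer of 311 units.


Formula: ROP = (Daily Demand * Lead Time) + Safety Stock
Demand during lead time = 33 * 4 = 132 units
ROP = 132 + 311 = 443 units

443 units


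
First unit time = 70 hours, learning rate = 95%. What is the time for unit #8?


Formula: T_n = T_1 * (learning_rate)^(log2(n)) where learning_rate = rate/100
Doublings = log2(8) = 3
T_n = 70 * 0.95^3
T_n = 70 * 0.8574 = 60.0 hours

60.0 hours


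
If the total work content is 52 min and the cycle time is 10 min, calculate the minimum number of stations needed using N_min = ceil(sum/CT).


Formula: N_min = ceil(Sum of Task Times / Cycle Time)
N_min = ceil(52 min / 10 min) = ceil(5.2)
N_min = 6 stations

6


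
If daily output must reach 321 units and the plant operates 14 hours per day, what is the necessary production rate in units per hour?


Formula: Production Rate = Daily Demand / Available Hours
Rate = 321 units/day / 14 hours/day
Rate = 22.9 units/hour

22.9 units/hour


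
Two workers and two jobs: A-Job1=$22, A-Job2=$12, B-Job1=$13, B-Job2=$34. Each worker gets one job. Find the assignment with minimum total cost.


Option 1: A->1 + B->2 = $22 + $34 = $56
Option 2: A->2 + B->1 = $12 + $13 = $25
Min cost = min($56, $25) = $25

$25


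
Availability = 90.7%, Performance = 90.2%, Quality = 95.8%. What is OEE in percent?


Formula: OEE = Availability * Performance * Quality / 10000
A * P = 90.7% * 90.2% / 100 = 81.81%
OEE = 81.81% * 95.8% / 100 = 78.4%

78.4%


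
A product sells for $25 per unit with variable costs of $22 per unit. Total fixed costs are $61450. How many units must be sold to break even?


Formula: BEQ = Fixed Costs / (Price - Variable Cost)
Contribution margin = $25 - $22 = $3/unit
BEQ = ceil($61450 / $3/unit) = ceil(20483.33) = 20484 units

20484 units


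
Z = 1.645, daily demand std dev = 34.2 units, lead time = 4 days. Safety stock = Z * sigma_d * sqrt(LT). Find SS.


Formula: SS = z * sigma_d * sqrt(LT)
sqrt(LT) = sqrt(4) = 2.0
SS = 1.645 * 34.2 * 2.0
SS = 112.5 units

112.5 units


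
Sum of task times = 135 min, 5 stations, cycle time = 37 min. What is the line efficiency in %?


Formula: Efficiency = Sum of Task Times / (N_stations * CT) * 100
Total station capacity = 5 stations * 37 min = 185 min
Efficiency = 135 / 185 * 100 = 73.0%

73.0%


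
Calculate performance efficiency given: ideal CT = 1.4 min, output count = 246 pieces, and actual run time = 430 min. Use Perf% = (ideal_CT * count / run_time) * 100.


Formula: Performance = (Ideal CT * Total Count) / Run Time * 100
Ideal output time = 1.4 * 246 = 344.4 min
Performance = 344.4 / 430 * 100 = 80.1%

80.1%


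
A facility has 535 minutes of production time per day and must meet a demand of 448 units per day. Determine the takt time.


Formula: Takt Time = Available Production Time / Customer Demand
Takt = 535 min/day / 448 units/day
Takt = 1.19 min/unit

1.19 min/unit


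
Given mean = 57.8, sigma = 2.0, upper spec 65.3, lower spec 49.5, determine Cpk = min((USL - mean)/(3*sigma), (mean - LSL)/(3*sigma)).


Cpu = (65.3 - 57.8) / (3 * 2.0) = 1.25
Cpl = (57.8 - 49.5) / (3 * 2.0) = 1.38
Cpk = min(1.25, 1.38) = 1.25

1.25


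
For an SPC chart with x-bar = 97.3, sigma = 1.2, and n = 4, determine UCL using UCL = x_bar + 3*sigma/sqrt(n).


UCL = 97.3 + 3 * 1.2 / sqrt(4)

99.1


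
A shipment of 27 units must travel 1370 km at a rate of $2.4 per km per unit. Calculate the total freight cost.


TC = dist * cost * units = 1370 * 2.4 * 27 = $88776.00

$88776.00


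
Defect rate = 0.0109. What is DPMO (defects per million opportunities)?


DPMO = defect_rate * 1000000 = 0.0109 * 1000000

10900


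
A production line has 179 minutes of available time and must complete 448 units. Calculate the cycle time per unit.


Formula: CT = Available Time / Number of Units
CT = 179 min / 448 units
CT = 0.4 min/unit

0.4 min/unit


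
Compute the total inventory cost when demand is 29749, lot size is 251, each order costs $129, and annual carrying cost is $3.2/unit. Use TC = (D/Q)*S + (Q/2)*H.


TC = 29749/251 * 129 + 251/2 * 3.2

$15690.93


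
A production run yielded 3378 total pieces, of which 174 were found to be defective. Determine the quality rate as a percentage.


Formula: Quality Rate = Good Pieces / Total Pieces * 100
Good pieces = 3378 - 174 = 3204
QR = 3204 / 3378 * 100 = 94.8%

94.8%


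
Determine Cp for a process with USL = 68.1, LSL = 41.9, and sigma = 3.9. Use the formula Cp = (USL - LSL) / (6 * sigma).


Cp = (68.1 - 41.9) / (6 * 3.9)

1.12


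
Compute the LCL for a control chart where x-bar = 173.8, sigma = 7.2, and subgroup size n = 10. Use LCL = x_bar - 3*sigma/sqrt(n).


LCL = 173.8 - 3 * 7.2 / sqrt(10)

166.97


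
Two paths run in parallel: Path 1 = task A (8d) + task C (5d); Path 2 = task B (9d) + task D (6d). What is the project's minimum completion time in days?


Path 1 = 8 + 5 = 13 days
Path 2 = 9 + 6 = 15 days
Duration = max(13, 15) = 15 days

15 days


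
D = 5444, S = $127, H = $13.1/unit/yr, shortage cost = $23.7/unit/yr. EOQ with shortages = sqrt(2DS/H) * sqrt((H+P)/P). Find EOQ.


Formula: EOQ* = sqrt(2DS/H) * sqrt((H+P)/P)
Base EOQ = sqrt(2*5444*127/13.1) = 324.89 units
Correction = sqrt((13.1+23.7)/23.7) = 1.24609
EOQ* = 324.89 * 1.24609 = 404.8 units

404.8 units


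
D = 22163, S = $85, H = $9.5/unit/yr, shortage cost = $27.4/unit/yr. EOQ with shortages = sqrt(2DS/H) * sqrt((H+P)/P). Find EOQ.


Formula: EOQ* = sqrt(2DS/H) * sqrt((H+P)/P)
Base EOQ = sqrt(2*22163*85/9.5) = 629.76 units
Correction = sqrt((9.5+27.4)/27.4) = 1.16048
EOQ* = 629.76 * 1.16048 = 730.8 units

730.8 units


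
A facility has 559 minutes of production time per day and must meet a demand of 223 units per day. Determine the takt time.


Formula: Takt Time = Available Production Time / Customer Demand
Takt = 559 min/day / 223 units/day
Takt = 2.51 min/unit

2.51 min/unit


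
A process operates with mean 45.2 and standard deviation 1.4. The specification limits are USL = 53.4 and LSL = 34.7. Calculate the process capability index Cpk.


Cpu = (53.4 - 45.2) / (3 * 1.4) = 1.95
Cpl = (45.2 - 34.7) / (3 * 1.4) = 2.5
Cpk = min(1.95, 2.5) = 1.95

1.95


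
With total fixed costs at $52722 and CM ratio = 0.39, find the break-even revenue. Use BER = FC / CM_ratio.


Formula: BER = Fixed Costs / Contribution Margin Ratio
BER = $52722 / 0.39
BER = $135184.62 (to the nearest cent)

$135184.62


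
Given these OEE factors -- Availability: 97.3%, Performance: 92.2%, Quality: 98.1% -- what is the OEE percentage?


Formula: OEE = Availability * Performance * Quality / 10000
A * P = 97.3% * 92.2% / 100 = 89.71%
OEE = 89.71% * 98.1% / 100 = 88.0%

88.0%


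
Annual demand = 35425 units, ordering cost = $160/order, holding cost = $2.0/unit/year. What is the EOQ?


Formula: EOQ = sqrt(2 * D * S / H)
Numerator: 2 * 35425 * 160 = 11336000
2DS/H = 11336000 / 2.0 = 5668000.0
EOQ = sqrt(5668000.0) = 2380.8 units

2380.8 units


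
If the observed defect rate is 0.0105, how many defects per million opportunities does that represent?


DPMO = defect_rate * 1000000 = 0.0105 * 1000000

10500


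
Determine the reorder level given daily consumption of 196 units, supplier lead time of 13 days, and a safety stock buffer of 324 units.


Formula: ROP = (Daily Demand * Lead Time) + Safety Stock
Demand during lead time = 196 * 13 = 2548 units
ROP = 2548 + 324 = 2872 units

2872 units


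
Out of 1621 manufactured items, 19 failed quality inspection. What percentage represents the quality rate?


Formula: Quality Rate = Good Pieces / Total Pieces * 100
Good pieces = 1621 - 19 = 1602
QR = 1602 / 1621 * 100 = 98.8%

98.8%


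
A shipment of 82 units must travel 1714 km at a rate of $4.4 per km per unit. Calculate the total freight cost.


TC = dist * cost * units = 1714 * 4.4 * 82 = $618411.20

$618411.20


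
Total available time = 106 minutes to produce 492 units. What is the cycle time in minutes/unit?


Formula: CT = Available Time / Number of Units
CT = 106 min / 492 units
CT = 0.22 min/unit

0.22 min/unit


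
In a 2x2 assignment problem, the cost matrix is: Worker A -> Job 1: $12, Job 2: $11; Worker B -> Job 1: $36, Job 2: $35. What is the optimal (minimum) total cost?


Option 1: A->1 + B->2 = $12 + $35 = $47
Option 2: A->2 + B->1 = $11 + $36 = $47
Min cost = min($47, $47) = $47

$47


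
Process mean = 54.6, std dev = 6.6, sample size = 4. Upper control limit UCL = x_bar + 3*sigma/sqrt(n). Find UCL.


UCL = 54.6 + 3 * 6.6 / sqrt(4)

64.5


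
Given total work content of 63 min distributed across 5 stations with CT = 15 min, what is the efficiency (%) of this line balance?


Formula: Efficiency = Sum of Task Times / (N_stations * CT) * 100
Total station capacity = 5 stations * 15 min = 75 min
Efficiency = 63 / 75 * 100 = 84.0%

84.0%


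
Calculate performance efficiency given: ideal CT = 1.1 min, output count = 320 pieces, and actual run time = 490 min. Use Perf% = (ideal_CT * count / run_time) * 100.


Formula: Performance = (Ideal CT * Total Count) / Run Time * 100
Ideal output time = 1.1 * 320 = 352.0 min
Performance = 352.0 / 490 * 100 = 71.8%

71.8%


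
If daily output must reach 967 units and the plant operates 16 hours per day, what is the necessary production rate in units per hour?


Formula: Production Rate = Daily Demand / Available Hours
Rate = 967 units/day / 16 hours/day
Rate = 60.4 units/hour

60.4 units/hour


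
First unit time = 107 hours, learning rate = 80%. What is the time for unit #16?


Formula: T_n = T_1 * (learning_rate)^(log2(n)) where learning_rate = rate/100
Doublings = log2(16) = 4
T_n = 107 * 0.8^4
T_n = 107 * 0.4096 = 43.8 hours

43.8 hours


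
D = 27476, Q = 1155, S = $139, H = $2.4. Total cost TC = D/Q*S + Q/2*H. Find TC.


TC = 27476/1155 * 139 + 1155/2 * 2.4

$4692.64


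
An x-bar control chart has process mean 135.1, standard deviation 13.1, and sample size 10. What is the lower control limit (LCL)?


LCL = 135.1 - 3 * 13.1 / sqrt(10)

122.67


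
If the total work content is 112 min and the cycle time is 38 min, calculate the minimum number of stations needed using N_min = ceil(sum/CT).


Formula: N_min = ceil(Sum of Task Times / Cycle Time)
N_min = ceil(112 min / 38 min) = ceil(2.9474)
N_min = 3 stations

3


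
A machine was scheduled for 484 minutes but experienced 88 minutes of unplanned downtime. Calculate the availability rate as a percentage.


Formula: Availability = (Planned Time - Downtime) / Planned Time * 100
Uptime = 484 - 88 = 396 min
Availability = 396 / 484 * 100 = 81.8%

81.8%


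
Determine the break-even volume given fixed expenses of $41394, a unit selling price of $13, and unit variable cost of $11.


Formula: BEQ = Fixed Costs / (Price - Variable Cost)
Contribution margin = $13 - $11 = $2/unit
BEQ = ceil($41394 / $2/unit) = ceil(20697.0) = 20697 units

20697 units


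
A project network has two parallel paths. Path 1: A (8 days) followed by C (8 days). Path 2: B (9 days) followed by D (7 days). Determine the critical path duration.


Path 1 = 8 + 8 = 16 days
Path 2 = 9 + 7 = 16 days
Duration = max(16, 16) = 16 days

16 days


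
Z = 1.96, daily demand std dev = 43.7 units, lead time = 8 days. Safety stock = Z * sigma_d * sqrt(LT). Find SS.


Formula: SS = z * sigma_d * sqrt(LT)
sqrt(LT) = sqrt(8) = 2.8284
SS = 1.96 * 43.7 * 2.8284
SS = 242.3 units

242.3 units


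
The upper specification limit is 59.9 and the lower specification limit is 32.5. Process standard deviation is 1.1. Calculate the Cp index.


Cp = (59.9 - 32.5) / (6 * 1.1)

4.15


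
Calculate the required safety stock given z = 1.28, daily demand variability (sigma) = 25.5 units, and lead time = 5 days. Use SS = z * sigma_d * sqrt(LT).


Formula: SS = z * sigma_d * sqrt(LT)
sqrt(LT) = sqrt(5) = 2.2361
SS = 1.28 * 25.5 * 2.2361
SS = 73.0 units

73.0 units


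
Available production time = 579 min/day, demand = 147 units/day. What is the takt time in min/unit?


Formula: Takt Time = Available Production Time / Customer Demand
Takt = 579 min/day / 147 units/day
Takt = 3.94 min/unit

3.94 min/unit


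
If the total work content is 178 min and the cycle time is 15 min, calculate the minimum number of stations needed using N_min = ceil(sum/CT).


Formula: N_min = ceil(Sum of Task Times / Cycle Time)
N_min = ceil(178 min / 15 min) = ceil(11.8667)
N_min = 12 stations

12


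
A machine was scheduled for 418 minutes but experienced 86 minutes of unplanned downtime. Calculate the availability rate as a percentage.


Formula: Availability = (Planned Time - Downtime) / Planned Time * 100
Uptime = 418 - 86 = 332 min
Availability = 332 / 418 * 100 = 79.4%

79.4%


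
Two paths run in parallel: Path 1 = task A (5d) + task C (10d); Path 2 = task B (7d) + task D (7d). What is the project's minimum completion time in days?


Path 1 = 5 + 10 = 15 days
Path 2 = 7 + 7 = 14 days
Duration = max(15, 14) = 15 days

15 days


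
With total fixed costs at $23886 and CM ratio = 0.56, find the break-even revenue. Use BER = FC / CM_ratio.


Formula: BER = Fixed Costs / Contribution Margin Ratio
BER = $23886 / 0.56
BER = $42653.57 (to the nearest cent)

$42653.57


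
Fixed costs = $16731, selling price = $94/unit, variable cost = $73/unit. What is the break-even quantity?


Formula: BEQ = Fixed Costs / (Price - Variable Cost)
Contribution margin = $94 - $73 = $21/unit
BEQ = ceil($16731 / $21/unit) = ceil(796.71) = 797 units

797 units


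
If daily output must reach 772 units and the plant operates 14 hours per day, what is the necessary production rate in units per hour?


Formula: Production Rate = Daily Demand / Available Hours
Rate = 772 units/day / 14 hours/day
Rate = 55.1 units/hour

55.1 units/hour


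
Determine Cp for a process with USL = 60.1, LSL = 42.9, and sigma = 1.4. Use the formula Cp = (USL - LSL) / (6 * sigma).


Cp = (60.1 - 42.9) / (6 * 1.4)

2.05


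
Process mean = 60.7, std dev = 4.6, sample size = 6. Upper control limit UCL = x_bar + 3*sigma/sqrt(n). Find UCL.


UCL = 60.7 + 3 * 4.6 / sqrt(6)

66.33


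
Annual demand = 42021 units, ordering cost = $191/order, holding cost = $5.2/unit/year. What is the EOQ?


Formula: EOQ = sqrt(2 * D * S / H)
Numerator: 2 * 42021 * 191 = 16052022
2DS/H = 16052022 / 5.2 = 3086927.3
EOQ = sqrt(3086927.3) = 1757.0 units

1757.0 units


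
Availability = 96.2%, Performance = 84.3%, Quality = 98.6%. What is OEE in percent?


Formula: OEE = Availability * Performance * Quality / 10000
A * P = 96.2% * 84.3% / 100 = 81.1%
OEE = 81.1% * 98.6% / 100 = 80.0%

80.0%


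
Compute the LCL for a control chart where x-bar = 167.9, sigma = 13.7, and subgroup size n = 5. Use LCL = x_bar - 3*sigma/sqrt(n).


LCL = 167.9 - 3 * 13.7 / sqrt(5)

149.52


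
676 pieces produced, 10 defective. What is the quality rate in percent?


Formula: Quality Rate = Good Pieces / Total Pieces * 100
Good pieces = 676 - 10 = 666
QR = 666 / 676 * 100 = 98.5%

98.5%


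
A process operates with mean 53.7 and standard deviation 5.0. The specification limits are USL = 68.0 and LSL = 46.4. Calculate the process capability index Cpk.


Cpu = (68.0 - 53.7) / (3 * 5.0) = 0.95
Cpl = (53.7 - 46.4) / (3 * 5.0) = 0.49
Cpk = min(0.95, 0.49) = 0.49

0.49


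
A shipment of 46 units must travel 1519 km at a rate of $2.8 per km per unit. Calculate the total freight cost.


TC = dist * cost * units = 1519 * 2.8 * 46 = $195647.20

$195647.20


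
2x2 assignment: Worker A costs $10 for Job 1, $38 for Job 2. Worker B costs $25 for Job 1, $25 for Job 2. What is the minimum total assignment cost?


Option 1: A->1 + B->2 = $10 + $25 = $35
Option 2: A->2 + B->1 = $38 + $25 = $63
Min cost = min($35, $63) = $35

$35


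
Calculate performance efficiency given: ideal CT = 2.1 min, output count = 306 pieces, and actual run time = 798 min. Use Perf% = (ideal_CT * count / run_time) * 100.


Formula: Performance = (Ideal CT * Total Count) / Run Time * 100
Ideal output time = 2.1 * 306 = 642.6 min
Performance = 642.6 / 798 * 100 = 80.5%

80.5%


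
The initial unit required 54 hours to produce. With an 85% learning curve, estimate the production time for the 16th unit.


Formula: T_n = T_1 * (learning_rate)^(log2(n)) where learning_rate = rate/100
Doublings = log2(16) = 4
T_n = 54 * 0.85^4
T_n = 54 * 0.522 = 28.2 hours

28.2 hours


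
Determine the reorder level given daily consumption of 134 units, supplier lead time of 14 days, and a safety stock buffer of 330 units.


Formula: ROP = (Daily Demand * Lead Time) + Safety Stock
Demand during lead time = 134 * 14 = 1876 units
ROP = 1876 + 330 = 2206 units

2206 units


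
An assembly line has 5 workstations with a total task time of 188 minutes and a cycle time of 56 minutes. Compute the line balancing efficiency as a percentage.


Formula: Efficiency = Sum of Task Times / (N_stations * CT) * 100
Total station capacity = 5 stations * 56 min = 280 min
Efficiency = 188 / 280 * 100 = 67.1%

67.1%


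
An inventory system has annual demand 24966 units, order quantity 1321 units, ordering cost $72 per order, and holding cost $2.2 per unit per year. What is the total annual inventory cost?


TC = 24966/1321 * 72 + 1321/2 * 2.2

$2813.85


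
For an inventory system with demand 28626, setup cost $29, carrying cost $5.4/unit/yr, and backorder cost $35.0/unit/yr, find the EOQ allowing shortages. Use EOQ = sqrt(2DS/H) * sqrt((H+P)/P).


Formula: EOQ* = sqrt(2DS/H) * sqrt((H+P)/P)
Base EOQ = sqrt(2*28626*29/5.4) = 554.49 units
Correction = sqrt((5.4+35.0)/35.0) = 1.07438
EOQ* = 554.49 * 1.07438 = 595.7 units

595.7 units


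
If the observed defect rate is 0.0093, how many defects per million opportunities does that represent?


DPMO = defect_rate * 1000000 = 0.0093 * 1000000

9300


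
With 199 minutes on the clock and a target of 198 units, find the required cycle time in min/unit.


Formula: CT = Available Time / Number of Units
CT = 199 min / 198 units
CT = 1.01 min/unit

1.01 min/unit


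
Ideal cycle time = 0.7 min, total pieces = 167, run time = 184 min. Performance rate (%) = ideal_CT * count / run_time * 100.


Formula: Performance = (Ideal CT * Total Count) / Run Time * 100
Ideal output time = 0.7 * 167 = 116.9 min
Performance = 116.9 / 184 * 100 = 63.5%

63.5%


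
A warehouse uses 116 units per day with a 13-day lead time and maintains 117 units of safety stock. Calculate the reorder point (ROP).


Formula: ROP = (Daily Demand * Lead Time) + Safety Stock
Demand during lead time = 116 * 13 = 1508 units
ROP = 1508 + 117 = 1625 units

1625 units


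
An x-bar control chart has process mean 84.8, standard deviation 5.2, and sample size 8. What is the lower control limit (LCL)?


LCL = 84.8 - 3 * 5.2 / sqrt(8)

79.28


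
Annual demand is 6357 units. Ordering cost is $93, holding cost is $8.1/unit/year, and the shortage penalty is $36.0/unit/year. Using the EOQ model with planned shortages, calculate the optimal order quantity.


Formula: EOQ* = sqrt(2DS/H) * sqrt((H+P)/P)
Base EOQ = sqrt(2*6357*93/8.1) = 382.07 units
Correction = sqrt((8.1+36.0)/36.0) = 1.1068
EOQ* = 382.07 * 1.1068 = 422.9 units

422.9 units


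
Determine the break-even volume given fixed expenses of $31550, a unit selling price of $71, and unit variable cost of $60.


Formula: BEQ = Fixed Costs / (Price - Variable Cost)
Contribution margin = $71 - $60 = $11/unit
BEQ = ceil($31550 / $11/unit) = ceil(2868.18) = 2869 units

2869 units


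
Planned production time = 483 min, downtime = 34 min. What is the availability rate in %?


Formula: Availability = (Planned Time - Downtime) / Planned Time * 100
Uptime = 483 - 34 = 449 min
Availability = 449 / 483 * 100 = 93.0%

93.0%


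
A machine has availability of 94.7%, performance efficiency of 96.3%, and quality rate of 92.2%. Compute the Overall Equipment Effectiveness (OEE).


Formula: OEE = Availability * Performance * Quality / 10000
A * P = 94.7% * 96.3% / 100 = 91.2%
OEE = 91.2% * 92.2% / 100 = 84.1%

84.1%


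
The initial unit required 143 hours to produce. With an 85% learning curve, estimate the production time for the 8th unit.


Formula: T_n = T_1 * (learning_rate)^(log2(n)) where learning_rate = rate/100
Doublings = log2(8) = 3
T_n = 143 * 0.85^3
T_n = 143 * 0.6141 = 87.8 hours

87.8 hours


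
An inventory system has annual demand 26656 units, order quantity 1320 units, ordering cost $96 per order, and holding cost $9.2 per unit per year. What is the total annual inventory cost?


TC = 26656/1320 * 96 + 1320/2 * 9.2

$8010.62


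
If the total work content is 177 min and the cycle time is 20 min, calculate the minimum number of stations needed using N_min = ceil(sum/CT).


Formula: N_min = ceil(Sum of Task Times / Cycle Time)
N_min = ceil(177 min / 20 min) = ceil(8.85)
N_min = 9 stations

9


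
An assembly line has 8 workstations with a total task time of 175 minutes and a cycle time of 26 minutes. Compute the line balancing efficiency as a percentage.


Formula: Efficiency = Sum of Task Times / (N_stations * CT) * 100
Total station capacity = 8 stations * 26 min = 208 min
Efficiency = 175 / 208 * 100 = 84.1%

84.1%


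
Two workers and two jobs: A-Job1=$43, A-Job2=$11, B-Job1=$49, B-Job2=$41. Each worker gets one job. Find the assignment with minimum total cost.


Option 1: A->1 + B->2 = $43 + $41 = $84
Option 2: A->2 + B->1 = $11 + $49 = $60
Min cost = min($84, $60) = $60

$60


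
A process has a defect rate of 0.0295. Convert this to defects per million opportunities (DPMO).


DPMO = defect_rate * 1000000 = 0.0295 * 1000000

29500


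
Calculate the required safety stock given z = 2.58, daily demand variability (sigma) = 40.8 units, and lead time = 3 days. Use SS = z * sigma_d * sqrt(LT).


Formula: SS = z * sigma_d * sqrt(LT)
sqrt(LT) = sqrt(3) = 1.7321
SS = 2.58 * 40.8 * 1.7321
SS = 182.3 units

182.3 units


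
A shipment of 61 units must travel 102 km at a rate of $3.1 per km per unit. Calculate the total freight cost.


TC = dist * cost * units = 102 * 3.1 * 61 = $19288.20

$19288.20


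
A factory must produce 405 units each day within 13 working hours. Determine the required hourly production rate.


Formula: Production Rate = Daily Demand / Available Hours
Rate = 405 units/day / 13 hours/day
Rate = 31.2 units/hour

31.2 units/hour


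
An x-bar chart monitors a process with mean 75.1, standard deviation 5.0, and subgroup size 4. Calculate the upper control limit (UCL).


UCL = 75.1 + 3 * 5.0 / sqrt(4)

82.6


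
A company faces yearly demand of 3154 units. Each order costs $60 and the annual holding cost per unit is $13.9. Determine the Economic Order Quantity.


Formula: EOQ = sqrt(2 * D * S / H)
Numerator: 2 * 3154 * 60 = 378480
2DS/H = 378480 / 13.9 = 27228.8
EOQ = sqrt(27228.8) = 165.0 units

165.0 units


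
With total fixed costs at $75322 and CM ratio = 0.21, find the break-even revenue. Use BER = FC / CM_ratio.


Formula: BER = Fixed Costs / Contribution Margin Ratio
BER = $75322 / 0.21
BER = $358676.19 (to the nearest cent)

$358676.19


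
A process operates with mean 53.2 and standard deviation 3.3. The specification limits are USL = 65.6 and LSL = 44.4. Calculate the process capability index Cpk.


Cpu = (65.6 - 53.2) / (3 * 3.3) = 1.25
Cpl = (53.2 - 44.4) / (3 * 3.3) = 0.89
Cpk = min(1.25, 0.89) = 0.89

0.89


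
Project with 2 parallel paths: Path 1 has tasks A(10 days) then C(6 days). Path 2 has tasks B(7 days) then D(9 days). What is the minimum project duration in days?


Path 1 = 10 + 6 = 16 days
Path 2 = 7 + 9 = 16 days
Duration = max(16, 16) = 16 days

16 days


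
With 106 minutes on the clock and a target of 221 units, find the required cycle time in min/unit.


Formula: CT = Available Time / Number of Units
CT = 106 min / 221 units
CT = 0.48 min/unit

0.48 min/unit


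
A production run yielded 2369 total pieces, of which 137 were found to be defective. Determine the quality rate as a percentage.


Formula: Quality Rate = Good Pieces / Total Pieces * 100
Good pieces = 2369 - 137 = 2232
QR = 2232 / 2369 * 100 = 94.2%

94.2%


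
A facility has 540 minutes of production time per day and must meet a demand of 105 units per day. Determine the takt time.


Formula: Takt Time = Available Production Time / Customer Demand
Takt = 540 min/day / 105 units/day
Takt = 5.14 min/unit

5.14 min/unit


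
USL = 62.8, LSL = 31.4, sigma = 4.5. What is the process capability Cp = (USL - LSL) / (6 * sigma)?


Cp = (62.8 - 31.4) / (6 * 4.5)

1.16


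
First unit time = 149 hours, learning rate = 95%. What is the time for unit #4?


Formula: T_n = T_1 * (learning_rate)^(log2(n)) where learning_rate = rate/100
Doublings = log2(4) = 2
T_n = 149 * 0.95^2
T_n = 149 * 0.9025 = 134.5 hours

134.5 hours


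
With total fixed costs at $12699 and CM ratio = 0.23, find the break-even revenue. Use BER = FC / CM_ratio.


Formula: BER = Fixed Costs / Contribution Margin Ratio
BER = $12699 / 0.23
BER = $55213.04 (to the nearest cent)

$55213.04


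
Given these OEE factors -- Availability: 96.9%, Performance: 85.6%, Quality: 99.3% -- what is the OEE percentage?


Formula: OEE = Availability * Performance * Quality / 10000
A * P = 96.9% * 85.6% / 100 = 82.95%
OEE = 82.95% * 99.3% / 100 = 82.4%

82.4%


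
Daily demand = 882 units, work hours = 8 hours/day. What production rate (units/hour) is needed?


Formula: Production Rate = Daily Demand / Available Hours
Rate = 882 units/day / 8 hours/day
Rate = 110.3 units/hour

110.3 units/hour


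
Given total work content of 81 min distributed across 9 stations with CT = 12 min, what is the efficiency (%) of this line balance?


Formula: Efficiency = Sum of Task Times / (N_stations * CT) * 100
Total station capacity = 9 stations * 12 min = 108 min
Efficiency = 81 / 108 * 100 = 75.0%

75.0%


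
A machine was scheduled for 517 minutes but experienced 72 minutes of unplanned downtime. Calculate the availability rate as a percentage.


Formula: Availability = (Planned Time - Downtime) / Planned Time * 100
Uptime = 517 - 72 = 445 min
Availability = 445 / 517 * 100 = 86.1%

86.1%


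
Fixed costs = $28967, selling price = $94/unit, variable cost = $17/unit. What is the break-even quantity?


Formula: BEQ = Fixed Costs / (Price - Variable Cost)
Contribution margin = $94 - $17 = $77/unit
BEQ = ceil($28967 / $77/unit) = ceil(376.19) = 377 units

377 units


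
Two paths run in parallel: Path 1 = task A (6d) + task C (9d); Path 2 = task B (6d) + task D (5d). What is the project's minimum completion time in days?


Path 1 = 6 + 9 = 15 days
Path 2 = 6 + 5 = 11 days
Duration = max(15, 11) = 15 days

15 days


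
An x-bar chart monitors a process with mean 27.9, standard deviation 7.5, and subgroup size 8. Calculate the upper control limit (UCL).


UCL = 27.9 + 3 * 7.5 / sqrt(8)

35.85


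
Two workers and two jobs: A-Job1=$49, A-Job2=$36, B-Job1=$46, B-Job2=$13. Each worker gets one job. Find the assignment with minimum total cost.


Option 1: A->1 + B->2 = $49 + $13 = $62
Option 2: A->2 + B->1 = $36 + $46 = $82
Min cost = min($62, $82) = $62

$62


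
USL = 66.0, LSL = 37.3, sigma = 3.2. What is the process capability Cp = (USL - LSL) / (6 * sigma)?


Cp = (66.0 - 37.3) / (6 * 3.2)

1.49


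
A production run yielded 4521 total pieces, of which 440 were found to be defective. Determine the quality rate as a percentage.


Formula: Quality Rate = Good Pieces / Total Pieces * 100
Good pieces = 4521 - 440 = 4081
QR = 4081 / 4521 * 100 = 90.3%

90.3%


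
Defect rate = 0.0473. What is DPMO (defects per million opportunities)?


DPMO = defect_rate * 1000000 = 0.0473 * 1000000

47300


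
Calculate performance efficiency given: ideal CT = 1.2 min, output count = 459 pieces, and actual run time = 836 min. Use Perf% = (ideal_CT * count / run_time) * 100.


Formula: Performance = (Ideal CT * Total Count) / Run Time * 100
Ideal output time = 1.2 * 459 = 550.8 min
Performance = 550.8 / 836 * 100 = 65.9%

65.9%


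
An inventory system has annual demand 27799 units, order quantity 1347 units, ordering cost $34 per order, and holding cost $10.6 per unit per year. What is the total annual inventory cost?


TC = 27799/1347 * 34 + 1347/2 * 10.6

$7840.78


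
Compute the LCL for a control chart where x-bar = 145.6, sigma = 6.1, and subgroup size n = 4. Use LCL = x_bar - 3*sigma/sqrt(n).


LCL = 145.6 - 3 * 6.1 / sqrt(4)

136.45


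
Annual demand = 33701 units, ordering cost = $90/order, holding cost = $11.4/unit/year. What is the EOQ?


Formula: EOQ = sqrt(2 * D * S / H)
Numerator: 2 * 33701 * 90 = 6066180
2DS/H = 6066180 / 11.4 = 532121.1
EOQ = sqrt(532121.1) = 729.5 units

729.5 units


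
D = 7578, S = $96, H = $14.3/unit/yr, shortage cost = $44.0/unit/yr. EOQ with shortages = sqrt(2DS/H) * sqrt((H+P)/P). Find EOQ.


Formula: EOQ* = sqrt(2DS/H) * sqrt((H+P)/P)
Base EOQ = sqrt(2*7578*96/14.3) = 318.98 units
Correction = sqrt((14.3+44.0)/44.0) = 1.15109
EOQ* = 318.98 * 1.15109 = 367.2 units

367.2 units


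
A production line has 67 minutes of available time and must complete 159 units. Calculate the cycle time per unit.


Formula: CT = Available Time / Number of Units
CT = 67 min / 159 units
CT = 0.42 min/unit

0.42 min/unit


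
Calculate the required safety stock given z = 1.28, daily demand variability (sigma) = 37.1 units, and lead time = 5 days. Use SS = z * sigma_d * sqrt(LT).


Formula: SS = z * sigma_d * sqrt(LT)
sqrt(LT) = sqrt(5) = 2.2361
SS = 1.28 * 37.1 * 2.2361
SS = 106.2 units

106.2 units


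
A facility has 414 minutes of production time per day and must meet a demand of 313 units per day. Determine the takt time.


Formula: Takt Time = Available Production Time / Customer Demand
Takt = 414 min/day / 313 units/day
Takt = 1.32 min/unit

1.32 min/unit


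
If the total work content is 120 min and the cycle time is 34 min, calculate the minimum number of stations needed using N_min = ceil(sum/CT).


Formula: N_min = ceil(Sum of Task Times / Cycle Time)
N_min = ceil(120 min / 34 min) = ceil(3.5294)
N_min = 4 stations

4


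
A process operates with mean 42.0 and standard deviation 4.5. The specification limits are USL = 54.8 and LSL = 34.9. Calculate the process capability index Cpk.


Cpu = (54.8 - 42.0) / (3 * 4.5) = 0.95
Cpl = (42.0 - 34.9) / (3 * 4.5) = 0.53
Cpk = min(0.95, 0.53) = 0.53

0.53


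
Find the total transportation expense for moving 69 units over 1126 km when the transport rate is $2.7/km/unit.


TC = dist * cost * units = 1126 * 2.7 * 69 = $209773.80

$209773.80


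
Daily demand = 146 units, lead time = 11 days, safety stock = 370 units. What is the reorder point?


Formula: ROP = (Daily Demand * Lead Time) + Safety Stock
Demand during lead time = 146 * 11 = 1606 units
ROP = 1606 + 370 = 1976 units

1976 units


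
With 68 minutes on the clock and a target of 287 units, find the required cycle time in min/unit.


Formula: CT = Available Time / Number of Units
CT = 68 min / 287 units
CT = 0.24 min/unit

0.24 min/unit


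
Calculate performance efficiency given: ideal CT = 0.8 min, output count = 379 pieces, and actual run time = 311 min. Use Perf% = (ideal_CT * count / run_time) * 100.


Formula: Performance = (Ideal CT * Total Count) / Run Time * 100
Ideal output time = 0.8 * 379 = 303.2 min
Performance = 303.2 / 311 * 100 = 97.5%

97.5%


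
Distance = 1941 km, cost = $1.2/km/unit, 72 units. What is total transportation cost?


TC = dist * cost * units = 1941 * 1.2 * 72 = $167702.40

$167702.40


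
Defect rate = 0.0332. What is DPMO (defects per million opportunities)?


DPMO = defect_rate * 1000000 = 0.0332 * 1000000

33200


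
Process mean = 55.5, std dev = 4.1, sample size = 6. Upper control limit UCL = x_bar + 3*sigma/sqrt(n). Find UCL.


UCL = 55.5 + 3 * 4.1 / sqrt(6)

60.52


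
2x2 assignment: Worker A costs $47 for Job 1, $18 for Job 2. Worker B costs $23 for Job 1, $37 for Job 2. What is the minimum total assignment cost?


Option 1: A->1 + B->2 = $47 + $37 = $84
Option 2: A->2 + B->1 = $18 + $23 = $41
Min cost = min($84, $41) = $41

$41


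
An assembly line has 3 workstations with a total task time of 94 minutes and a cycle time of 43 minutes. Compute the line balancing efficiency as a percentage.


Formula: Efficiency = Sum of Task Times / (N_stations * CT) * 100
Total station capacity = 3 stations * 43 min = 129 min
Efficiency = 94 / 129 * 100 = 72.9%

72.9%


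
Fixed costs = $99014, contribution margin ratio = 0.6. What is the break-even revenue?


Formula: BER = Fixed Costs / Contribution Margin Ratio
BER = $99014 / 0.6
BER = $165023.33 (to the nearest cent)

$165023.33


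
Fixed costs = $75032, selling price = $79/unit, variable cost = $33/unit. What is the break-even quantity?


Formula: BEQ = Fixed Costs / (Price - Variable Cost)
Contribution margin = $79 - $33 = $46/unit
BEQ = ceil($75032 / $46/unit) = ceil(1631.13) = 1632 units

1632 units
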